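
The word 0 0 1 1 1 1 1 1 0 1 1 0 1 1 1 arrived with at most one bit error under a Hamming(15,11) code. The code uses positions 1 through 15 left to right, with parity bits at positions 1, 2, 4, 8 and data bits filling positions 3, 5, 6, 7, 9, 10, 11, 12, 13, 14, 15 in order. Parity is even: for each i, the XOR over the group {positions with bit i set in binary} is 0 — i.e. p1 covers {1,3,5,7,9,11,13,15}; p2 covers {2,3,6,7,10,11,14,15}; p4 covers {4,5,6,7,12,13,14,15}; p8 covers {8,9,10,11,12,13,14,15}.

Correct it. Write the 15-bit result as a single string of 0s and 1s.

001110110110111

s1 (pos 1,3,5,7,9,11,13,15): 0⊕1⊕1⊕1⊕0⊕1⊕1⊕1 = 0
s2 (pos 2,3,6,7,10,11,14,15): 0⊕1⊕1⊕1⊕1⊕1⊕1⊕1 = 1
s4 (pos 4,5,6,7,12,13,14,15): 1⊕1⊕1⊕1⊕0⊕1⊕1⊕1 = 1
s8 (pos 8,9,10,11,12,13,14,15): 1⊕0⊕1⊕1⊕0⊕1⊕1⊕1 = 0
Syndrome s8…s1 = 0110 → error at position 6.
Flip position 6: 001111110110111 → 001110110110111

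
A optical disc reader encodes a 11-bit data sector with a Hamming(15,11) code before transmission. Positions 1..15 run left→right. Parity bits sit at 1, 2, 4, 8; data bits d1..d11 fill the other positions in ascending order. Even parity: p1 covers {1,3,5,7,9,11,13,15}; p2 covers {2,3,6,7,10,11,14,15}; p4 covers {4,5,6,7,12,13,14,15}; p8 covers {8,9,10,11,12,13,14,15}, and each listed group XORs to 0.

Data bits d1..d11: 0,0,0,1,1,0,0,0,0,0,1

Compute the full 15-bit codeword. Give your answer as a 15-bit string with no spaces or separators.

Place data at non-parity positions: p1 p2 0 p4 0 0 1 p8 1 0 0 0 0 0 1
p1 (pos 1,3,5,7,9,11,13,15): XOR of data positions = 0⊕0⊕1⊕1⊕0⊕0⊕1 = 1
p2 (pos 2,3,6,7,10,11,14,15): XOR of data positions = 0⊕0⊕1⊕0⊕0⊕0⊕1 = 0
p4 (pos 4,5,6,7,12,13,14,15): XOR of data positions = 0⊕0⊕1⊕0⊕0⊕0⊕1 = 0
p8 (pos 8,9,10,11,12,13,14,15): XOR of data positions = 1⊕0⊕0⊕0⊕0⊕0⊕1 = 0
Codeword: 100000101000001

100000101000001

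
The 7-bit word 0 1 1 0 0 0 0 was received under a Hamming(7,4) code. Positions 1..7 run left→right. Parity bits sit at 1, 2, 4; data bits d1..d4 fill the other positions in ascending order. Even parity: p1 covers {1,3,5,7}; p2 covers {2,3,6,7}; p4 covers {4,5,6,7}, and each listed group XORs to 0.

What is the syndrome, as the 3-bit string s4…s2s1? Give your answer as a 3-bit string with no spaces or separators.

s1 (pos 1,3,5,7): 0⊕1⊕0⊕0 = 1
s2 (pos 2,3,6,7): 1⊕1⊕0⊕0 = 0
s4 (pos 4,5,6,7): 0⊕0⊕0⊕0 = 0
Syndrome s4…s1 = 001 → error at position 1.

001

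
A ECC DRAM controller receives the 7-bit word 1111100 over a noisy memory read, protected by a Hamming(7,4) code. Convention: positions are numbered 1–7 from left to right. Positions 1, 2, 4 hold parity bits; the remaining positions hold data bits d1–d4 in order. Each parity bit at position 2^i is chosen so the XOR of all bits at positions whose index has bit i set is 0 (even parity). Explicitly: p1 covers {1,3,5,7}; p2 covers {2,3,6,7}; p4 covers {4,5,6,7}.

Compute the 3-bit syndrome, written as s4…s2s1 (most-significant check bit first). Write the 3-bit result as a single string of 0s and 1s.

001

s1 (pos 1,3,5,7): 1⊕1⊕1⊕0 = 1
s2 (pos 2,3,6,7): 1⊕1⊕0⊕0 = 0
s4 (pos 4,5,6,7): 1⊕1⊕0⊕0 = 0
Syndrome s4…s1 = 001 → error at position 1.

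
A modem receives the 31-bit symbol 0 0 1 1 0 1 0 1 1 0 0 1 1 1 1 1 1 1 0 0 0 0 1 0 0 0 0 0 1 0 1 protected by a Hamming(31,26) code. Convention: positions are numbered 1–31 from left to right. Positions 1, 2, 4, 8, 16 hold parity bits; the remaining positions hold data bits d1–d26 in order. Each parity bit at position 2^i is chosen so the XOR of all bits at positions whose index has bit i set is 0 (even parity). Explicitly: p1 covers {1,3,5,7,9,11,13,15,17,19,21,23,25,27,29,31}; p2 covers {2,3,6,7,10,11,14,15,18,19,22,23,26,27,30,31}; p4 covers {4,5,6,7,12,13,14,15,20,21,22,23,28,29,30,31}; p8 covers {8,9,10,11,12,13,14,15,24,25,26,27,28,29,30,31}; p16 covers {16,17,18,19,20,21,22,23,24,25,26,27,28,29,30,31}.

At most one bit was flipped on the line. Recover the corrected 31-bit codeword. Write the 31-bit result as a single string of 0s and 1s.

s1 (pos 1,3,5,7,9,11,13,15,17,19,21,23,25,27,29,31): 0⊕1⊕0⊕0⊕1⊕0⊕1⊕1⊕1⊕0⊕0⊕1⊕0⊕0⊕1⊕1 = 0
s2 (pos 2,3,6,7,10,11,14,15,18,19,22,23,26,27,30,31): 0⊕1⊕1⊕0⊕0⊕0⊕1⊕1⊕1⊕0⊕0⊕1⊕0⊕0⊕0⊕1 = 1
s4 (pos 4,5,6,7,12,13,14,15,20,21,22,23,28,29,30,31): 1⊕0⊕1⊕0⊕1⊕1⊕1⊕1⊕0⊕0⊕0⊕1⊕0⊕1⊕0⊕1 = 1
s8 (pos 8,9,10,11,12,13,14,15,24,25,26,27,28,29,30,31): 1⊕1⊕0⊕0⊕1⊕1⊕1⊕1⊕0⊕0⊕0⊕0⊕0⊕1⊕0⊕1 = 0
s16 (pos 16,17,18,19,20,21,22,23,24,25,26,27,28,29,30,31): 1⊕1⊕1⊕0⊕0⊕0⊕0⊕1⊕0⊕0⊕0⊕0⊕0⊕1⊕0⊕1 = 0
Syndrome s16…s1 = 00110 → error at position 6.
Flip position 6: 0011010110011111110000100000101 → 0011000110011111110000100000101

0011000110011111110000100000101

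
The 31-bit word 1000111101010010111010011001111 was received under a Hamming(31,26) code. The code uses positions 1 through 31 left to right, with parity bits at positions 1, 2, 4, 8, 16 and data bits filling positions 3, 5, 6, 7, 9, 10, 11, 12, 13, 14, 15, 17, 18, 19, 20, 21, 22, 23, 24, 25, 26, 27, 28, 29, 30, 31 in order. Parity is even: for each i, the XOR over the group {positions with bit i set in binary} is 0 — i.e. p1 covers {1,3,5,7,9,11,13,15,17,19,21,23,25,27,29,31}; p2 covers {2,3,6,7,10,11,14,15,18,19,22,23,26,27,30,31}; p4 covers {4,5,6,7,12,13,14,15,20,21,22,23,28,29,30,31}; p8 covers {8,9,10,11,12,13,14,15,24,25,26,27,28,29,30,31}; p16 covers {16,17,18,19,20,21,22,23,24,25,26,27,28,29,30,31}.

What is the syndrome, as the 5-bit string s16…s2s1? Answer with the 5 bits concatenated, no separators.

00000

s1 (pos 1,3,5,7,9,11,13,15,17,19,21,23,25,27,29,31): 1⊕0⊕1⊕1⊕0⊕0⊕0⊕1⊕1⊕1⊕1⊕0⊕1⊕0⊕1⊕1 = 0
s2 (pos 2,3,6,7,10,11,14,15,18,19,22,23,26,27,30,31): 0⊕0⊕1⊕1⊕1⊕0⊕0⊕1⊕1⊕1⊕0⊕0⊕0⊕0⊕1⊕1 = 0
s4 (pos 4,5,6,7,12,13,14,15,20,21,22,23,28,29,30,31): 0⊕1⊕1⊕1⊕1⊕0⊕0⊕1⊕0⊕1⊕0⊕0⊕1⊕1⊕1⊕1 = 0
s8 (pos 8,9,10,11,12,13,14,15,24,25,26,27,28,29,30,31): 1⊕0⊕1⊕0⊕1⊕0⊕0⊕1⊕1⊕1⊕0⊕0⊕1⊕1⊕1⊕1 = 0
s16 (pos 16,17,18,19,20,21,22,23,24,25,26,27,28,29,30,31): 0⊕1⊕1⊕1⊕0⊕1⊕0⊕0⊕1⊕1⊕0⊕0⊕1⊕1⊕1⊕1 = 0
Syndrome s16…s1 = 00000 → no error.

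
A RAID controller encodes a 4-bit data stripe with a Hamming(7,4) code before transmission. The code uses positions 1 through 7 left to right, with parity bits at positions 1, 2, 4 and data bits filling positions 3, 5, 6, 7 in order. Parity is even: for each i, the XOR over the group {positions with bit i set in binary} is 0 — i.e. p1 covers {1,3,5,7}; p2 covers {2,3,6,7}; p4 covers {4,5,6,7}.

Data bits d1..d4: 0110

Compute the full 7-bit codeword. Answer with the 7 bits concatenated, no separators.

Place data at non-parity positions: p1 p2 0 p4 1 1 0
p1 (pos 1,3,5,7): XOR of data positions = 0⊕1⊕0 = 1
p2 (pos 2,3,6,7): XOR of data positions = 0⊕1⊕0 = 1
p4 (pos 4,5,6,7): XOR of data positions = 1⊕1⊕0 = 0
Codeword: 1100110

1100110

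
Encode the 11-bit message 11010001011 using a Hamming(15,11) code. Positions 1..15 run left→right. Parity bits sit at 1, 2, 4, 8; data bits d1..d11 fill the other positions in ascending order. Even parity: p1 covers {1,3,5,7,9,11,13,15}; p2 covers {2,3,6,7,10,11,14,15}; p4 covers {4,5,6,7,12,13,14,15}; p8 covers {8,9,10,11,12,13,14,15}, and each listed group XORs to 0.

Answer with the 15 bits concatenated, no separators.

001110110001011

Place data at non-parity positions: p1 p2 1 p4 1 0 1 p8 0 0 0 1 0 1 1
p1 (pos 1,3,5,7,9,11,13,15): XOR of data positions = 1⊕1⊕1⊕0⊕0⊕0⊕1 = 0
p2 (pos 2,3,6,7,10,11,14,15): XOR of data positions = 1⊕0⊕1⊕0⊕0⊕1⊕1 = 0
p4 (pos 4,5,6,7,12,13,14,15): XOR of data positions = 1⊕0⊕1⊕1⊕0⊕1⊕1 = 1
p8 (pos 8,9,10,11,12,13,14,15): XOR of data positions = 0⊕0⊕0⊕1⊕0⊕1⊕1 = 1
Codeword: 001110110001011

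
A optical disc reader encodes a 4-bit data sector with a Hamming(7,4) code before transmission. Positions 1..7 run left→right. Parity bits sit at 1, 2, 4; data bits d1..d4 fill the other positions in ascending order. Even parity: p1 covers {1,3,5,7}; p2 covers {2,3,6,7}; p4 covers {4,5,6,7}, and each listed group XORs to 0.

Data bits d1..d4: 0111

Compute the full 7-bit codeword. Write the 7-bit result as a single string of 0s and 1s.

Place data at non-parity positions: p1 p2 0 p4 1 1 1
p1 (pos 1,3,5,7): XOR of data positions = 0⊕1⊕1 = 0
p2 (pos 2,3,6,7): XOR of data positions = 0⊕1⊕1 = 0
p4 (pos 4,5,6,7): XOR of data positions = 1⊕1⊕1 = 1
Codeword: 0001111

0001111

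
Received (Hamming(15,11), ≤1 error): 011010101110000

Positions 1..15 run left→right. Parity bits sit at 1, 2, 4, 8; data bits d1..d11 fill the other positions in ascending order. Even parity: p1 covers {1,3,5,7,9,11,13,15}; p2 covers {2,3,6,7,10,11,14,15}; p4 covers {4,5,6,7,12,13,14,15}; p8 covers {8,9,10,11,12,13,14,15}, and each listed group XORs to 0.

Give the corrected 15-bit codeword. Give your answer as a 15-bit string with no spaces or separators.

011010101100000

s1 (pos 1,3,5,7,9,11,13,15): 0⊕1⊕1⊕1⊕1⊕1⊕0⊕0 = 1
s2 (pos 2,3,6,7,10,11,14,15): 1⊕1⊕0⊕1⊕1⊕1⊕0⊕0 = 1
s4 (pos 4,5,6,7,12,13,14,15): 0⊕1⊕0⊕1⊕0⊕0⊕0⊕0 = 0
s8 (pos 8,9,10,11,12,13,14,15): 0⊕1⊕1⊕1⊕0⊕0⊕0⊕0 = 1
Syndrome s8…s1 = 1011 → error at position 11.
Flip position 11: 011010101110000 → 011010101100000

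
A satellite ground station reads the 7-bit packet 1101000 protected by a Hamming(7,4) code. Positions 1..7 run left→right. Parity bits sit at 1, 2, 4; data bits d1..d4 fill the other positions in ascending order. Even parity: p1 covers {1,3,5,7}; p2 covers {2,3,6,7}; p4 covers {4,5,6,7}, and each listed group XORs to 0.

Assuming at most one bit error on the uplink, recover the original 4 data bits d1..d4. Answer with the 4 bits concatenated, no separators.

0001

s1 (pos 1,3,5,7): 1⊕0⊕0⊕0 = 1
s2 (pos 2,3,6,7): 1⊕0⊕0⊕0 = 1
s4 (pos 4,5,6,7): 1⊕0⊕0⊕0 = 1
Syndrome s4…s1 = 111 → error at position 7.
Flip position 7: 1101000 → 1101001
Read data bits from positions 3,5,6,7: 0001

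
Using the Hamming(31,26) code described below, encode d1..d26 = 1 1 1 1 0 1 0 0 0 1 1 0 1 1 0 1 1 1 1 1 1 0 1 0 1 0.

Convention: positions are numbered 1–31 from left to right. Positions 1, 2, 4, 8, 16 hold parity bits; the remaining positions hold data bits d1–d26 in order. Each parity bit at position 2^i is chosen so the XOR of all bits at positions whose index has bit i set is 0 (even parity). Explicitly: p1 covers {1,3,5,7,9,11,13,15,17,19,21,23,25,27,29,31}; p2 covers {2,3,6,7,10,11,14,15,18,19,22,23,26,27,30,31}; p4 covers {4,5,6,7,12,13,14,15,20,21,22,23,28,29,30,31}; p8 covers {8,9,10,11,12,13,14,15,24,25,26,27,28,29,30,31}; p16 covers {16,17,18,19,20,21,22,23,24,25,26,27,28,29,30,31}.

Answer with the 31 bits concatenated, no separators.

0010111001000110011011111101010

Place data at non-parity positions: p1 p2 1 p4 1 1 1 p8 0 1 0 0 0 1 1 p16 0 1 1 0 1 1 1 1 1 1 0 1 0 1 0
p1 (pos 1,3,5,7,9,11,13,15,17,19,21,23,25,27,29,31): XOR of data positions = 1⊕1⊕1⊕0⊕0⊕0⊕1⊕0⊕1⊕1⊕1⊕1⊕0⊕0⊕0 = 0
p2 (pos 2,3,6,7,10,11,14,15,18,19,22,23,26,27,30,31): XOR of data positions = 1⊕1⊕1⊕1⊕0⊕1⊕1⊕1⊕1⊕1⊕1⊕1⊕0⊕1⊕0 = 0
p4 (pos 4,5,6,7,12,13,14,15,20,21,22,23,28,29,30,31): XOR of data positions = 1⊕1⊕1⊕0⊕0⊕1⊕1⊕0⊕1⊕1⊕1⊕1⊕0⊕1⊕0 = 0
p8 (pos 8,9,10,11,12,13,14,15,24,25,26,27,28,29,30,31): XOR of data positions = 0⊕1⊕0⊕0⊕0⊕1⊕1⊕1⊕1⊕1⊕0⊕1⊕0⊕1⊕0 = 0
p16 (pos 16,17,18,19,20,21,22,23,24,25,26,27,28,29,30,31): XOR of data positions = 0⊕1⊕1⊕0⊕1⊕1⊕1⊕1⊕1⊕1⊕0⊕1⊕0⊕1⊕0 = 0
Codeword: 0010111001000110011011111101010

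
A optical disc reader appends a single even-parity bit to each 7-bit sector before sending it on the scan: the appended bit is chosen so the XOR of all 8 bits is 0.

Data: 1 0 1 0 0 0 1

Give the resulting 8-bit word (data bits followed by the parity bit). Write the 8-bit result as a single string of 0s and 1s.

XOR of the 7 data bits: 1⊕0⊕1⊕0⊕0⊕0⊕1 = 1
Parity bit = 1 (so all 8 bits XOR to 0).

10100011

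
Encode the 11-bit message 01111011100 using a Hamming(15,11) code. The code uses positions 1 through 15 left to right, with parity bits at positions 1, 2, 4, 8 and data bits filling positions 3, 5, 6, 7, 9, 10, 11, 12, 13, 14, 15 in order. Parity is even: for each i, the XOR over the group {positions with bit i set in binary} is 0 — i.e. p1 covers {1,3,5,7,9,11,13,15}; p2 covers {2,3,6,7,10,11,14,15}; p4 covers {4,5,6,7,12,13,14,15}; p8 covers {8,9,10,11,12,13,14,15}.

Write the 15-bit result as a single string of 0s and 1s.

110111101011100

Place data at non-parity positions: p1 p2 0 p4 1 1 1 p8 1 0 1 1 1 0 0
p1 (pos 1,3,5,7,9,11,13,15): XOR of data positions = 0⊕1⊕1⊕1⊕1⊕1⊕0 = 1
p2 (pos 2,3,6,7,10,11,14,15): XOR of data positions = 0⊕1⊕1⊕0⊕1⊕0⊕0 = 1
p4 (pos 4,5,6,7,12,13,14,15): XOR of data positions = 1⊕1⊕1⊕1⊕1⊕0⊕0 = 1
p8 (pos 8,9,10,11,12,13,14,15): XOR of data positions = 1⊕0⊕1⊕1⊕1⊕0⊕0 = 0
Codeword: 110111101011100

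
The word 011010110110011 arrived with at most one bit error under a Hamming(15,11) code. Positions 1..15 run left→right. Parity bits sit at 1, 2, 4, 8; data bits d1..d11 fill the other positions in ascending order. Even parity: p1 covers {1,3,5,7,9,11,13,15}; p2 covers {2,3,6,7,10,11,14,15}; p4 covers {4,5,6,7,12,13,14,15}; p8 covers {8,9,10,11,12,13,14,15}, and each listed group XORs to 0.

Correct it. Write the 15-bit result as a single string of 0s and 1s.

s1 (pos 1,3,5,7,9,11,13,15): 0⊕1⊕1⊕1⊕0⊕1⊕0⊕1 = 1
s2 (pos 2,3,6,7,10,11,14,15): 1⊕1⊕0⊕1⊕1⊕1⊕1⊕1 = 1
s4 (pos 4,5,6,7,12,13,14,15): 0⊕1⊕0⊕1⊕0⊕0⊕1⊕1 = 0
s8 (pos 8,9,10,11,12,13,14,15): 1⊕0⊕1⊕1⊕0⊕0⊕1⊕1 = 1
Syndrome s8…s1 = 1011 → error at position 11.
Flip position 11: 011010110110011 → 011010110100011

011010110100011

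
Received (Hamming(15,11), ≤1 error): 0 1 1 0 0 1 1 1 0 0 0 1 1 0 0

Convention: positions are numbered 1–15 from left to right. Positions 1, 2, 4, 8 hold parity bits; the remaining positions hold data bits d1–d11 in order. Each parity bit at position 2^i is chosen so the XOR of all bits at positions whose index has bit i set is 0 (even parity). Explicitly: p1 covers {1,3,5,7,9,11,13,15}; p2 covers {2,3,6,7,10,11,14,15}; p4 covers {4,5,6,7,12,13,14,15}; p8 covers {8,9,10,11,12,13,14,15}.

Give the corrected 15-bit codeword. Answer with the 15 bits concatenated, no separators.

011001111001100

s1 (pos 1,3,5,7,9,11,13,15): 0⊕1⊕0⊕1⊕0⊕0⊕1⊕0 = 1
s2 (pos 2,3,6,7,10,11,14,15): 1⊕1⊕1⊕1⊕0⊕0⊕0⊕0 = 0
s4 (pos 4,5,6,7,12,13,14,15): 0⊕0⊕1⊕1⊕1⊕1⊕0⊕0 = 0
s8 (pos 8,9,10,11,12,13,14,15): 1⊕0⊕0⊕0⊕1⊕1⊕0⊕0 = 1
Syndrome s8…s1 = 1001 → error at position 9.
Flip position 9: 011001110001100 → 011001111001100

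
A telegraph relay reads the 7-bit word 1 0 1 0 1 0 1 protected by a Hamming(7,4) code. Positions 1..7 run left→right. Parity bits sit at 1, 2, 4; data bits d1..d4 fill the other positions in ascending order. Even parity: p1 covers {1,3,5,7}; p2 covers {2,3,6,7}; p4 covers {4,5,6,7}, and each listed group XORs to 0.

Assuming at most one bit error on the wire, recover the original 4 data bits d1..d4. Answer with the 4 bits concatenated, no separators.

s1 (pos 1,3,5,7): 1⊕1⊕1⊕1 = 0
s2 (pos 2,3,6,7): 0⊕1⊕0⊕1 = 0
s4 (pos 4,5,6,7): 0⊕1⊕0⊕1 = 0
Syndrome s4…s1 = 000 → no error.
Read data bits from positions 3,5,6,7: 1101

1101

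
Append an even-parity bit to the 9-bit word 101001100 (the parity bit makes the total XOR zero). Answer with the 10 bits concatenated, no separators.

XOR of the 9 data bits: 1⊕0⊕1⊕0⊕0⊕1⊕1⊕0⊕0 = 0
Parity bit = 0 (so all 10 bits XOR to 0).

1010011000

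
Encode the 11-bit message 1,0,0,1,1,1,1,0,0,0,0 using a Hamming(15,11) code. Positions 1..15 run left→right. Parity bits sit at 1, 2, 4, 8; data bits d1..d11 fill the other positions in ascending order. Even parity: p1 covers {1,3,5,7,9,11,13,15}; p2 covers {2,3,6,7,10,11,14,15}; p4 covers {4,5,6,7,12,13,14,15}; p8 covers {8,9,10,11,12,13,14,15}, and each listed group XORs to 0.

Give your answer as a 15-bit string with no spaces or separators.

Place data at non-parity positions: p1 p2 1 p4 0 0 1 p8 1 1 1 0 0 0 0
p1 (pos 1,3,5,7,9,11,13,15): XOR of data positions = 1⊕0⊕1⊕1⊕1⊕0⊕0 = 0
p2 (pos 2,3,6,7,10,11,14,15): XOR of data positions = 1⊕0⊕1⊕1⊕1⊕0⊕0 = 0
p4 (pos 4,5,6,7,12,13,14,15): XOR of data positions = 0⊕0⊕1⊕0⊕0⊕0⊕0 = 1
p8 (pos 8,9,10,11,12,13,14,15): XOR of data positions = 1⊕1⊕1⊕0⊕0⊕0⊕0 = 1
Codeword: 001100111110000

001100111110000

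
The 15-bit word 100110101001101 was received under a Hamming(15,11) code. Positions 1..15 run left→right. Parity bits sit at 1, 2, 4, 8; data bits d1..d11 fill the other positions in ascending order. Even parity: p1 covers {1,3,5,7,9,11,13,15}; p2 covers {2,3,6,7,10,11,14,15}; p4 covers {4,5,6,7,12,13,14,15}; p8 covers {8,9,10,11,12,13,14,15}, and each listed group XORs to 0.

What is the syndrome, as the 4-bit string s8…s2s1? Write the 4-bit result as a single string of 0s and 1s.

0000

s1 (pos 1,3,5,7,9,11,13,15): 1⊕0⊕1⊕1⊕1⊕0⊕1⊕1 = 0
s2 (pos 2,3,6,7,10,11,14,15): 0⊕0⊕0⊕1⊕0⊕0⊕0⊕1 = 0
s4 (pos 4,5,6,7,12,13,14,15): 1⊕1⊕0⊕1⊕1⊕1⊕0⊕1 = 0
s8 (pos 8,9,10,11,12,13,14,15): 0⊕1⊕0⊕0⊕1⊕1⊕0⊕1 = 0
Syndrome s8…s1 = 0000 → no error.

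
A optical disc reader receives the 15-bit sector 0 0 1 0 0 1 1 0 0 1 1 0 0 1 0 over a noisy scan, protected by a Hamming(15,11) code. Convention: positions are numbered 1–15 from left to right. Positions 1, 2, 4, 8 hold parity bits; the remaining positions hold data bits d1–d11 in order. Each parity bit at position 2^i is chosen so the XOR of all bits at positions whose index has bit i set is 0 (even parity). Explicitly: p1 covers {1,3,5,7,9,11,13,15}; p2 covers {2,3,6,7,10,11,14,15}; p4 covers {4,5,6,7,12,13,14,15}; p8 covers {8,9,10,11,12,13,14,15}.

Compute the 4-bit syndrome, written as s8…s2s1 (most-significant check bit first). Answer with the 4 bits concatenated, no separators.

s1 (pos 1,3,5,7,9,11,13,15): 0⊕1⊕0⊕1⊕0⊕1⊕0⊕0 = 1
s2 (pos 2,3,6,7,10,11,14,15): 0⊕1⊕1⊕1⊕1⊕1⊕1⊕0 = 0
s4 (pos 4,5,6,7,12,13,14,15): 0⊕0⊕1⊕1⊕0⊕0⊕1⊕0 = 1
s8 (pos 8,9,10,11,12,13,14,15): 0⊕0⊕1⊕1⊕0⊕0⊕1⊕0 = 1
Syndrome s8…s1 = 1101 → error at position 13.

1101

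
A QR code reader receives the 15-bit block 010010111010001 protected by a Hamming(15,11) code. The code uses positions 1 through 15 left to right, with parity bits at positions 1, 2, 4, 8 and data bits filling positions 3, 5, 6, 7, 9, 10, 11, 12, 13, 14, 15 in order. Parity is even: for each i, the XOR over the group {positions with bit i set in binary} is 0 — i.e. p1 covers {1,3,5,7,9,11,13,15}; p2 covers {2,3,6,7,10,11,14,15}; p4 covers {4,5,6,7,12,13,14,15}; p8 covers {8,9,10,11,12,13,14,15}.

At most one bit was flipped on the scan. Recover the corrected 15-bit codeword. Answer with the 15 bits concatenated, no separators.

s1 (pos 1,3,5,7,9,11,13,15): 0⊕0⊕1⊕1⊕1⊕1⊕0⊕1 = 1
s2 (pos 2,3,6,7,10,11,14,15): 1⊕0⊕0⊕1⊕0⊕1⊕0⊕1 = 0
s4 (pos 4,5,6,7,12,13,14,15): 0⊕1⊕0⊕1⊕0⊕0⊕0⊕1 = 1
s8 (pos 8,9,10,11,12,13,14,15): 1⊕1⊕0⊕1⊕0⊕0⊕0⊕1 = 0
Syndrome s8…s1 = 0101 → error at position 5.
Flip position 5: 010010111010001 → 010000111010001

010000111010001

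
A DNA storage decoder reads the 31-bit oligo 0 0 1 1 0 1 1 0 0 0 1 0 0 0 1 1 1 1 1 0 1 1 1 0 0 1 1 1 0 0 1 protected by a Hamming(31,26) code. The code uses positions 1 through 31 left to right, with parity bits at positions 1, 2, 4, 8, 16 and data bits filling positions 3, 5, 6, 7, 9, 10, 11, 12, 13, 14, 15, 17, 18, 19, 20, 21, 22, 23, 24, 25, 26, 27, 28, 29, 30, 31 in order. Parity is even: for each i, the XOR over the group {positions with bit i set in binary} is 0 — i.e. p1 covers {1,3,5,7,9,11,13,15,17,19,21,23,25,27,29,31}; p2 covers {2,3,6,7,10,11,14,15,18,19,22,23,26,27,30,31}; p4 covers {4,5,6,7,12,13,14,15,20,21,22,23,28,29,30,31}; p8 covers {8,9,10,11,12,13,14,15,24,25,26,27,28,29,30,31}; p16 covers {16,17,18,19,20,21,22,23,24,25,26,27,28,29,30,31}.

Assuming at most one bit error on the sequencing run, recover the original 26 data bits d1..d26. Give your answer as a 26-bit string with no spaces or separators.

10110010001111111100111001

s1 (pos 1,3,5,7,9,11,13,15,17,19,21,23,25,27,29,31): 0⊕1⊕0⊕1⊕0⊕1⊕0⊕1⊕1⊕1⊕1⊕1⊕0⊕1⊕0⊕1 = 0
s2 (pos 2,3,6,7,10,11,14,15,18,19,22,23,26,27,30,31): 0⊕1⊕1⊕1⊕0⊕1⊕0⊕1⊕1⊕1⊕1⊕1⊕1⊕1⊕0⊕1 = 0
s4 (pos 4,5,6,7,12,13,14,15,20,21,22,23,28,29,30,31): 1⊕0⊕1⊕1⊕0⊕0⊕0⊕1⊕0⊕1⊕1⊕1⊕1⊕0⊕0⊕1 = 1
s8 (pos 8,9,10,11,12,13,14,15,24,25,26,27,28,29,30,31): 0⊕0⊕0⊕1⊕0⊕0⊕0⊕1⊕0⊕0⊕1⊕1⊕1⊕0⊕0⊕1 = 0
s16 (pos 16,17,18,19,20,21,22,23,24,25,26,27,28,29,30,31): 1⊕1⊕1⊕1⊕0⊕1⊕1⊕1⊕0⊕0⊕1⊕1⊕1⊕0⊕0⊕1 = 1
Syndrome s16…s1 = 10100 → error at position 20.
Flip position 20: 0011011000100011111011100111001 → 0011011000100011111111100111001
Read data bits from positions 3,5,6,7,9,10,11,12,13,14,15,17,18,19,20,21,22,23,24,25,26,27,28,29,30,31: 10110010001111111100111001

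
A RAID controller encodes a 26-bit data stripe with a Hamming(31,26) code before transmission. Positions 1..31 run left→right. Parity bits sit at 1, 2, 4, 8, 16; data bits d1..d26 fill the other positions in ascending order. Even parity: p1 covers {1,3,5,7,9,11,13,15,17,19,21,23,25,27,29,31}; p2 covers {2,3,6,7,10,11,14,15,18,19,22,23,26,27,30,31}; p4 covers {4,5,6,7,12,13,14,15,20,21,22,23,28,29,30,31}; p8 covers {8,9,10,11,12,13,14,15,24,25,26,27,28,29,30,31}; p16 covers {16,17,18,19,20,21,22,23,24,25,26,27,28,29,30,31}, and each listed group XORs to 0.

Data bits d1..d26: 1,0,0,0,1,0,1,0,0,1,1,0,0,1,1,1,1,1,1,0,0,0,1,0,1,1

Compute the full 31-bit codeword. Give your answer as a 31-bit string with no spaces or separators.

0111000010100111001111110001011

Place data at non-parity positions: p1 p2 1 p4 0 0 0 p8 1 0 1 0 0 1 1 p16 0 0 1 1 1 1 1 1 0 0 0 1 0 1 1
p1 (pos 1,3,5,7,9,11,13,15,17,19,21,23,25,27,29,31): XOR of data positions = 1⊕0⊕0⊕1⊕1⊕0⊕1⊕0⊕1⊕1⊕1⊕0⊕0⊕0⊕1 = 0
p2 (pos 2,3,6,7,10,11,14,15,18,19,22,23,26,27,30,31): XOR of data positions = 1⊕0⊕0⊕0⊕1⊕1⊕1⊕0⊕1⊕1⊕1⊕0⊕0⊕1⊕1 = 1
p4 (pos 4,5,6,7,12,13,14,15,20,21,22,23,28,29,30,31): XOR of data positions = 0⊕0⊕0⊕0⊕0⊕1⊕1⊕1⊕1⊕1⊕1⊕1⊕0⊕1⊕1 = 1
p8 (pos 8,9,10,11,12,13,14,15,24,25,26,27,28,29,30,31): XOR of data positions = 1⊕0⊕1⊕0⊕0⊕1⊕1⊕1⊕0⊕0⊕0⊕1⊕0⊕1⊕1 = 0
p16 (pos 16,17,18,19,20,21,22,23,24,25,26,27,28,29,30,31): XOR of data positions = 0⊕0⊕1⊕1⊕1⊕1⊕1⊕1⊕0⊕0⊕0⊕1⊕0⊕1⊕1 = 1
Codeword: 0111000010100111001111110001011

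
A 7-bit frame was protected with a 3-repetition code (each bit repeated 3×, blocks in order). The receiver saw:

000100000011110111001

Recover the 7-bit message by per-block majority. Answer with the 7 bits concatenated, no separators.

0001110

Block 1 (000): 0 ones → 0
Block 2 (100): 1 one → 0
Block 3 (000): 0 ones → 0
Block 4 (011): 2 ones → 1
Block 5 (110): 2 ones → 1
Block 6 (111): 3 ones → 1
Block 7 (001): 1 one → 0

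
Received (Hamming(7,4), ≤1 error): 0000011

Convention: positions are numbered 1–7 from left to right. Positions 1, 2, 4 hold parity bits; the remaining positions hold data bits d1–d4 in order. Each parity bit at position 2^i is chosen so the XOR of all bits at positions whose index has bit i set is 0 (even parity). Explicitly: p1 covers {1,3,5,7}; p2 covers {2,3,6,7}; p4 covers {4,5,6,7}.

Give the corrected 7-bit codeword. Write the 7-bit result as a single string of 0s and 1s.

s1 (pos 1,3,5,7): 0⊕0⊕0⊕1 = 1
s2 (pos 2,3,6,7): 0⊕0⊕1⊕1 = 0
s4 (pos 4,5,6,7): 0⊕0⊕1⊕1 = 0
Syndrome s4…s1 = 001 → error at position 1.
Flip position 1: 0000011 → 1000011

1000011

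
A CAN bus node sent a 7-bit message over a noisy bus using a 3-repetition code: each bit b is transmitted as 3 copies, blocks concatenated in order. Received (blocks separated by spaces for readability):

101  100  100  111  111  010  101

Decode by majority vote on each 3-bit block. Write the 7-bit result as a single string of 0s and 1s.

Block 1 (101): 2 ones → 1
Block 2 (100): 1 one → 0
Block 3 (100): 1 one → 0
Block 4 (111): 3 ones → 1
Block 5 (111): 3 ones → 1
Block 6 (010): 1 one → 0
Block 7 (101): 2 ones → 1

1001101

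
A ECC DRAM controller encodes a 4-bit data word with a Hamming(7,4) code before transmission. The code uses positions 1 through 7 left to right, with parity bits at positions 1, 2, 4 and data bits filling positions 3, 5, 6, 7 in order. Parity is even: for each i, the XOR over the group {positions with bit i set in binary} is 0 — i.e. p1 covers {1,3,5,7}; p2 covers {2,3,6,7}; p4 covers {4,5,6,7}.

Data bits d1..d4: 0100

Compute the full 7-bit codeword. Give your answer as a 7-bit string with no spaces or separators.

Place data at non-parity positions: p1 p2 0 p4 1 0 0
p1 (pos 1,3,5,7): XOR of data positions = 0⊕1⊕0 = 1
p2 (pos 2,3,6,7): XOR of data positions = 0⊕0⊕0 = 0
p4 (pos 4,5,6,7): XOR of data positions = 1⊕0⊕0 = 1
Codeword: 1001100

1001100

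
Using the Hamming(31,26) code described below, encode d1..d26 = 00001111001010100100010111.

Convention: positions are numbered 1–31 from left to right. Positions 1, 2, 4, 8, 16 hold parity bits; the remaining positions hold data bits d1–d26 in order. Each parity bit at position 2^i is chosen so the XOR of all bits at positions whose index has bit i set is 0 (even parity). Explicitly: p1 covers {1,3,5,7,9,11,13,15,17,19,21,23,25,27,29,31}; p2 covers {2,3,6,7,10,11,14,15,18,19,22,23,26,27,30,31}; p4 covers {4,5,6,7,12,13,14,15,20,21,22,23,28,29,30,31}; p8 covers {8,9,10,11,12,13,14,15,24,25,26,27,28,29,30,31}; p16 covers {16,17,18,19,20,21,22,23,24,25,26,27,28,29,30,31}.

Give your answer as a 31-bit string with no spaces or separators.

Place data at non-parity positions: p1 p2 0 p4 0 0 0 p8 1 1 1 1 0 0 1 p16 0 1 0 1 0 0 1 0 0 0 1 0 1 1 1
p1 (pos 1,3,5,7,9,11,13,15,17,19,21,23,25,27,29,31): XOR of data positions = 0⊕0⊕0⊕1⊕1⊕0⊕1⊕0⊕0⊕0⊕1⊕0⊕1⊕1⊕1 = 1
p2 (pos 2,3,6,7,10,11,14,15,18,19,22,23,26,27,30,31): XOR of data positions = 0⊕0⊕0⊕1⊕1⊕0⊕1⊕1⊕0⊕0⊕1⊕0⊕1⊕1⊕1 = 0
p4 (pos 4,5,6,7,12,13,14,15,20,21,22,23,28,29,30,31): XOR of data positions = 0⊕0⊕0⊕1⊕0⊕0⊕1⊕1⊕0⊕0⊕1⊕0⊕1⊕1⊕1 = 1
p8 (pos 8,9,10,11,12,13,14,15,24,25,26,27,28,29,30,31): XOR of data positions = 1⊕1⊕1⊕1⊕0⊕0⊕1⊕0⊕0⊕0⊕1⊕0⊕1⊕1⊕1 = 1
p16 (pos 16,17,18,19,20,21,22,23,24,25,26,27,28,29,30,31): XOR of data positions = 0⊕1⊕0⊕1⊕0⊕0⊕1⊕0⊕0⊕0⊕1⊕0⊕1⊕1⊕1 = 1
Codeword: 1001000111110011010100100010111

1001000111110011010100100010111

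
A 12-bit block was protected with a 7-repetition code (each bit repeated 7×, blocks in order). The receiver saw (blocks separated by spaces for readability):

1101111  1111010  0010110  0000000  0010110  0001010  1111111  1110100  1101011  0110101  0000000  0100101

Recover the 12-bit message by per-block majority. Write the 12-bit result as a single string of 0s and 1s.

Block 1 (1101111): 6 ones → 1
Block 2 (1111010): 5 ones → 1
Block 3 (0010110): 3 ones → 0
Block 4 (0000000): 0 ones → 0
Block 5 (0010110): 3 ones → 0
Block 6 (0001010): 2 ones → 0
Block 7 (1111111): 7 ones → 1
Block 8 (1110100): 4 ones → 1
Block 9 (1101011): 5 ones → 1
Block 10 (0110101): 4 ones → 1
Block 11 (0000000): 0 ones → 0
Block 12 (0100101): 3 ones → 0

110000111100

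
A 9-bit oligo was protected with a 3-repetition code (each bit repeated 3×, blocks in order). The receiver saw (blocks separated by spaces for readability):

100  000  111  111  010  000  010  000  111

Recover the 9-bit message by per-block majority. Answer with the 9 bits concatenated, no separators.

Block 1 (100): 1 one → 0
Block 2 (000): 0 ones → 0
Block 3 (111): 3 ones → 1
Block 4 (111): 3 ones → 1
Block 5 (010): 1 one → 0
Block 6 (000): 0 ones → 0
Block 7 (010): 1 one → 0
Block 8 (000): 0 ones → 0
Block 9 (111): 3 ones → 1

001100001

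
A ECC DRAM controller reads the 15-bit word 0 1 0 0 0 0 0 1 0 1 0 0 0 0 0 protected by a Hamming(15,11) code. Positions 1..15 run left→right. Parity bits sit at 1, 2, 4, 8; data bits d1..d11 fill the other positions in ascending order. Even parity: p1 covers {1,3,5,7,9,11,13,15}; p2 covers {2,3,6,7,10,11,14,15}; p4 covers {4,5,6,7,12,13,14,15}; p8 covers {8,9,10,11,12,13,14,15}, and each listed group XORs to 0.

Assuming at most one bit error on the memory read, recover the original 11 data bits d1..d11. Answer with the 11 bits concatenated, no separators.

s1 (pos 1,3,5,7,9,11,13,15): 0⊕0⊕0⊕0⊕0⊕0⊕0⊕0 = 0
s2 (pos 2,3,6,7,10,11,14,15): 1⊕0⊕0⊕0⊕1⊕0⊕0⊕0 = 0
s4 (pos 4,5,6,7,12,13,14,15): 0⊕0⊕0⊕0⊕0⊕0⊕0⊕0 = 0
s8 (pos 8,9,10,11,12,13,14,15): 1⊕0⊕1⊕0⊕0⊕0⊕0⊕0 = 0
Syndrome s8…s1 = 0000 → no error.
Read data bits from positions 3,5,6,7,9,10,11,12,13,14,15: 00000100000

00000100000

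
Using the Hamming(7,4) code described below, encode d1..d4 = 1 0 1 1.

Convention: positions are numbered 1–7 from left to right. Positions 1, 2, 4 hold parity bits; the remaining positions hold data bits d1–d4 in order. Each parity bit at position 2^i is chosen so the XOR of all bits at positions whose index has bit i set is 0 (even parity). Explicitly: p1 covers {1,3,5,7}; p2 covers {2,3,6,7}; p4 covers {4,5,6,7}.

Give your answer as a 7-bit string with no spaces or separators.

0110011

Place data at non-parity positions: p1 p2 1 p4 0 1 1
p1 (pos 1,3,5,7): XOR of data positions = 1⊕0⊕1 = 0
p2 (pos 2,3,6,7): XOR of data positions = 1⊕1⊕1 = 1
p4 (pos 4,5,6,7): XOR of data positions = 0⊕1⊕1 = 0
Codeword: 0110011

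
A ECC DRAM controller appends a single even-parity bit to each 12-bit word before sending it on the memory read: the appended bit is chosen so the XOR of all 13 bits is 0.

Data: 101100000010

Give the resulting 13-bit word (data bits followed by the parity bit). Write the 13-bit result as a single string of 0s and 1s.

XOR of the 12 data bits: 1⊕0⊕1⊕1⊕0⊕0⊕0⊕0⊕0⊕0⊕1⊕0 = 0
Parity bit = 0 (so all 13 bits XOR to 0).

1011000000100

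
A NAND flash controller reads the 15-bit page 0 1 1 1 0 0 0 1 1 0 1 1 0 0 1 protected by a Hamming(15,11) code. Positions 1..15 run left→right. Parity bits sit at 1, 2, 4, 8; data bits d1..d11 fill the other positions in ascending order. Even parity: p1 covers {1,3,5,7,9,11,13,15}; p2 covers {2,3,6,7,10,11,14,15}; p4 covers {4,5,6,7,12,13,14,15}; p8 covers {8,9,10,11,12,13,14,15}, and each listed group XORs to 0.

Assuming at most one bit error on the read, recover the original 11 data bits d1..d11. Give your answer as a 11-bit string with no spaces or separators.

s1 (pos 1,3,5,7,9,11,13,15): 0⊕1⊕0⊕0⊕1⊕1⊕0⊕1 = 0
s2 (pos 2,3,6,7,10,11,14,15): 1⊕1⊕0⊕0⊕0⊕1⊕0⊕1 = 0
s4 (pos 4,5,6,7,12,13,14,15): 1⊕0⊕0⊕0⊕1⊕0⊕0⊕1 = 1
s8 (pos 8,9,10,11,12,13,14,15): 1⊕1⊕0⊕1⊕1⊕0⊕0⊕1 = 1
Syndrome s8…s1 = 1100 → error at position 12.
Flip position 12: 011100011011001 → 011100011010001
Read data bits from positions 3,5,6,7,9,10,11,12,13,14,15: 10001010001

10001010001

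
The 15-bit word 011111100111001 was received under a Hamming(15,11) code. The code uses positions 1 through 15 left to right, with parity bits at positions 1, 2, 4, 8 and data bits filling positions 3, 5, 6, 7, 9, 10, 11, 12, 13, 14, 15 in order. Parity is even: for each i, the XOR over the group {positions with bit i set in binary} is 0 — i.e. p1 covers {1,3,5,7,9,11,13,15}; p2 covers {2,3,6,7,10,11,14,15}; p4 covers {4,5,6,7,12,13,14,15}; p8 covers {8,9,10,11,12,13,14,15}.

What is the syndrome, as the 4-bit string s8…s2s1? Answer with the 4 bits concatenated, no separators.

s1 (pos 1,3,5,7,9,11,13,15): 0⊕1⊕1⊕1⊕0⊕1⊕0⊕1 = 1
s2 (pos 2,3,6,7,10,11,14,15): 1⊕1⊕1⊕1⊕1⊕1⊕0⊕1 = 1
s4 (pos 4,5,6,7,12,13,14,15): 1⊕1⊕1⊕1⊕1⊕0⊕0⊕1 = 0
s8 (pos 8,9,10,11,12,13,14,15): 0⊕0⊕1⊕1⊕1⊕0⊕0⊕1 = 0
Syndrome s8…s1 = 0011 → error at position 3.

0011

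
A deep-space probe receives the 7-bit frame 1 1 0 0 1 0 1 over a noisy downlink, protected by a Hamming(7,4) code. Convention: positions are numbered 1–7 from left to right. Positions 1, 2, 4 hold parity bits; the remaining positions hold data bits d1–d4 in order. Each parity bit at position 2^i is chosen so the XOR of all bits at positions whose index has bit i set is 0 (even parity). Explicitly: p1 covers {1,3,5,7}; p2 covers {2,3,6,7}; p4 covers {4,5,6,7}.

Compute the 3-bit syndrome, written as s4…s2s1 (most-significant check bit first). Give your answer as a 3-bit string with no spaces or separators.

001

s1 (pos 1,3,5,7): 1⊕0⊕1⊕1 = 1
s2 (pos 2,3,6,7): 1⊕0⊕0⊕1 = 0
s4 (pos 4,5,6,7): 0⊕1⊕0⊕1 = 0
Syndrome s4…s1 = 001 → error at position 1.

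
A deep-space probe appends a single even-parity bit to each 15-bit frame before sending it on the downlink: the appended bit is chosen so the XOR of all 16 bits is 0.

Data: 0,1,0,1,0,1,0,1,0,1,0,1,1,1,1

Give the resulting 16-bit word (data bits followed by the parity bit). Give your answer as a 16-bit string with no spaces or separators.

0101010101011111

XOR of the 15 data bits: 0⊕1⊕0⊕1⊕0⊕1⊕0⊕1⊕0⊕1⊕0⊕1⊕1⊕1⊕1 = 1
Parity bit = 1 (so all 16 bits XOR to 0).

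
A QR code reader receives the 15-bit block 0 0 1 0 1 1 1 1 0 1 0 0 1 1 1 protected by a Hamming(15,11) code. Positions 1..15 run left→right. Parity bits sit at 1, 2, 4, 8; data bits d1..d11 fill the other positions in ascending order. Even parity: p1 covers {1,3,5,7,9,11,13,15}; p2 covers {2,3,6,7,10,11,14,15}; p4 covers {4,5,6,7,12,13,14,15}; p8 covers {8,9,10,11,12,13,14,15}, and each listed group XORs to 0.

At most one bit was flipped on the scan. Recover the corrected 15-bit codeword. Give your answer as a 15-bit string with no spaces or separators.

s1 (pos 1,3,5,7,9,11,13,15): 0⊕1⊕1⊕1⊕0⊕0⊕1⊕1 = 1
s2 (pos 2,3,6,7,10,11,14,15): 0⊕1⊕1⊕1⊕1⊕0⊕1⊕1 = 0
s4 (pos 4,5,6,7,12,13,14,15): 0⊕1⊕1⊕1⊕0⊕1⊕1⊕1 = 0
s8 (pos 8,9,10,11,12,13,14,15): 1⊕0⊕1⊕0⊕0⊕1⊕1⊕1 = 1
Syndrome s8…s1 = 1001 → error at position 9.
Flip position 9: 001011110100111 → 001011111100111

001011111100111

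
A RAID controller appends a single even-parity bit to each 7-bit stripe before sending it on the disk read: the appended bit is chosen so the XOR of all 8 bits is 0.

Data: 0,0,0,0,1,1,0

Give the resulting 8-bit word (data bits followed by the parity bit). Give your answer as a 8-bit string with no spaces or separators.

00001100

XOR of the 7 data bits: 0⊕0⊕0⊕0⊕1⊕1⊕0 = 0
Parity bit = 0 (so all 8 bits XOR to 0).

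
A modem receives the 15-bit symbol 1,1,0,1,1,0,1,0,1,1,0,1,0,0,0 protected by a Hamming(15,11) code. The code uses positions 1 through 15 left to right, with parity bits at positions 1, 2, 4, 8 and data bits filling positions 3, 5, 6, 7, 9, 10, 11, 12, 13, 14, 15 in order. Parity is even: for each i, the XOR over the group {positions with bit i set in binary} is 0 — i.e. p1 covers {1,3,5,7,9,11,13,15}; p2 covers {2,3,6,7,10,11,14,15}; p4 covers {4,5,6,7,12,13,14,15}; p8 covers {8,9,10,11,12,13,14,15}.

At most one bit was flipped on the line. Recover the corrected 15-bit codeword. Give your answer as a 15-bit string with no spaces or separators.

110110101001000

s1 (pos 1,3,5,7,9,11,13,15): 1⊕0⊕1⊕1⊕1⊕0⊕0⊕0 = 0
s2 (pos 2,3,6,7,10,11,14,15): 1⊕0⊕0⊕1⊕1⊕0⊕0⊕0 = 1
s4 (pos 4,5,6,7,12,13,14,15): 1⊕1⊕0⊕1⊕1⊕0⊕0⊕0 = 0
s8 (pos 8,9,10,11,12,13,14,15): 0⊕1⊕1⊕0⊕1⊕0⊕0⊕0 = 1
Syndrome s8…s1 = 1010 → error at position 10.
Flip position 10: 110110101101000 → 110110101001000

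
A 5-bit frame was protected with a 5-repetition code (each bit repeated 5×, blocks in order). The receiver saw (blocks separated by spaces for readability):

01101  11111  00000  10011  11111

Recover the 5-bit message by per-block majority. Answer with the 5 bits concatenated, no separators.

Block 1 (01101): 3 ones → 1
Block 2 (11111): 5 ones → 1
Block 3 (00000): 0 ones → 0
Block 4 (10011): 3 ones → 1
Block 5 (11111): 5 ones → 1

11011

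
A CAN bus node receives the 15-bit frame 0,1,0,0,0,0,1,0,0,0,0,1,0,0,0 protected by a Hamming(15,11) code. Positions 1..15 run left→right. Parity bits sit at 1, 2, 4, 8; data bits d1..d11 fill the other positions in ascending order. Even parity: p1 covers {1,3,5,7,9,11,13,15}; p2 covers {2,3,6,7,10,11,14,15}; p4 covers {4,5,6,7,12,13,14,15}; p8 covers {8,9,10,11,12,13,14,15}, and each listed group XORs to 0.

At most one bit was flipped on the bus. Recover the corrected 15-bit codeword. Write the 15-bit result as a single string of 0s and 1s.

s1 (pos 1,3,5,7,9,11,13,15): 0⊕0⊕0⊕1⊕0⊕0⊕0⊕0 = 1
s2 (pos 2,3,6,7,10,11,14,15): 1⊕0⊕0⊕1⊕0⊕0⊕0⊕0 = 0
s4 (pos 4,5,6,7,12,13,14,15): 0⊕0⊕0⊕1⊕1⊕0⊕0⊕0 = 0
s8 (pos 8,9,10,11,12,13,14,15): 0⊕0⊕0⊕0⊕1⊕0⊕0⊕0 = 1
Syndrome s8…s1 = 1001 → error at position 9.
Flip position 9: 010000100001000 → 010000101001000

010000101001000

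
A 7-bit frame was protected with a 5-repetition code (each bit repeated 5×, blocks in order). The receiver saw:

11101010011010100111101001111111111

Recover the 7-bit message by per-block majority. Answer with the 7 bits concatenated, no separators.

Block 1 (11101): 4 ones → 1
Block 2 (01001): 2 ones → 0
Block 3 (10101): 3 ones → 1
Block 4 (00111): 3 ones → 1
Block 5 (10100): 2 ones → 0
Block 6 (11111): 5 ones → 1
Block 7 (11111): 5 ones → 1

1011011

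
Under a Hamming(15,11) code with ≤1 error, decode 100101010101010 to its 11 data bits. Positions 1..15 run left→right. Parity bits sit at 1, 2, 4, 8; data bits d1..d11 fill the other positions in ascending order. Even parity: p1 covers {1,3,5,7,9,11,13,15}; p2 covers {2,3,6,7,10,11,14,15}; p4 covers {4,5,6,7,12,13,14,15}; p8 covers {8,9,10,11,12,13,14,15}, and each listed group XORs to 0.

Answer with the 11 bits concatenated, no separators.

s1 (pos 1,3,5,7,9,11,13,15): 1⊕0⊕0⊕0⊕0⊕0⊕0⊕0 = 1
s2 (pos 2,3,6,7,10,11,14,15): 0⊕0⊕1⊕0⊕1⊕0⊕1⊕0 = 1
s4 (pos 4,5,6,7,12,13,14,15): 1⊕0⊕1⊕0⊕1⊕0⊕1⊕0 = 0
s8 (pos 8,9,10,11,12,13,14,15): 1⊕0⊕1⊕0⊕1⊕0⊕1⊕0 = 0
Syndrome s8…s1 = 0011 → error at position 3.
Flip position 3: 100101010101010 → 101101010101010
Read data bits from positions 3,5,6,7,9,10,11,12,13,14,15: 10100101010

10100101010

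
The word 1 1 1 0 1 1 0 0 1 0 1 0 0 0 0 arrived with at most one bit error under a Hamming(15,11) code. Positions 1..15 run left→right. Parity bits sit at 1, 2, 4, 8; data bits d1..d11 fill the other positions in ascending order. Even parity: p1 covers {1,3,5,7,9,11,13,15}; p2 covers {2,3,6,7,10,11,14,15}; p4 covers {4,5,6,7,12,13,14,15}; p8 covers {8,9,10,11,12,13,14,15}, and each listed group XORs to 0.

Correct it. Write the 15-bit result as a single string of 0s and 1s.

s1 (pos 1,3,5,7,9,11,13,15): 1⊕1⊕1⊕0⊕1⊕1⊕0⊕0 = 1
s2 (pos 2,3,6,7,10,11,14,15): 1⊕1⊕1⊕0⊕0⊕1⊕0⊕0 = 0
s4 (pos 4,5,6,7,12,13,14,15): 0⊕1⊕1⊕0⊕0⊕0⊕0⊕0 = 0
s8 (pos 8,9,10,11,12,13,14,15): 0⊕1⊕0⊕1⊕0⊕0⊕0⊕0 = 0
Syndrome s8…s1 = 0001 → error at position 1.
Flip position 1: 111011001010000 → 011011001010000

011011001010000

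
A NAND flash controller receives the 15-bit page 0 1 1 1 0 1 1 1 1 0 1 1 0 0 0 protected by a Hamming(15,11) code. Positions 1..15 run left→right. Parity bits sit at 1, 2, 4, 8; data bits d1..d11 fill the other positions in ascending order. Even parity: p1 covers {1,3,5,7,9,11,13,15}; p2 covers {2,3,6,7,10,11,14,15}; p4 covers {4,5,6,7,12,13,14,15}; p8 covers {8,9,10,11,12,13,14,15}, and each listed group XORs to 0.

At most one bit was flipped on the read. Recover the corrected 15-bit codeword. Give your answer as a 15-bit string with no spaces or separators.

s1 (pos 1,3,5,7,9,11,13,15): 0⊕1⊕0⊕1⊕1⊕1⊕0⊕0 = 0
s2 (pos 2,3,6,7,10,11,14,15): 1⊕1⊕1⊕1⊕0⊕1⊕0⊕0 = 1
s4 (pos 4,5,6,7,12,13,14,15): 1⊕0⊕1⊕1⊕1⊕0⊕0⊕0 = 0
s8 (pos 8,9,10,11,12,13,14,15): 1⊕1⊕0⊕1⊕1⊕0⊕0⊕0 = 0
Syndrome s8…s1 = 0010 → error at position 2.
Flip position 2: 011101111011000 → 001101111011000

001101111011000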